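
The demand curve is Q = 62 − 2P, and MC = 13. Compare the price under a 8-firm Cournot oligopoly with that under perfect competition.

Inverting demand: P = 31 − 0.5Q.
Cournot with 8 identical firms: the symmetric best-response condition is 31 − 4.5q = 13. Each firm produces q = 4, total output Q = 32, price P = 15.
Perfect competition: P = MC = 13, so 31 − 0.5Q = 13 and Q = 36.

Cournot: P = 15; Competition: P = 13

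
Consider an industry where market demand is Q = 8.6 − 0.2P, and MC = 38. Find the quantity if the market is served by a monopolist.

Q = 0.5

Inverting demand: P = 43 − 5Q.
Monopoly sets MR = MC: 43 − 10Q = 38 ⇒ Q = 0.5, P = 43 − 5·0.5 = 40.5.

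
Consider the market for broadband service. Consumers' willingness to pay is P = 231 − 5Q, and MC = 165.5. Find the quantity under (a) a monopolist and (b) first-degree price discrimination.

A monopolist chooses Q where MR = MC. MR = 231 − 10Q; setting this equal to 165.5 gives Q = 6.55 and P = 198.25.
A perfectly discriminating monopolist sells every unit with P(Q) ≥ MC(Q), so output equals the competitive quantity Q = 13.1. Each buyer pays their reservation price, so CS = 0 and the firm captures all surplus.

Monopoly: Q = 6.55; Perfect PD: Q = 13.1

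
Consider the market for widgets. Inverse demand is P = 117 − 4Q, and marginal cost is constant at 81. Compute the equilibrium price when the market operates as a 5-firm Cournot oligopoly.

With 5 symmetric Cournot firms, each firm's FOC gives 117 − 24q = 81, so q = 1.5, Q = 5·1.5 = 7.5, and P = 87.

P = 87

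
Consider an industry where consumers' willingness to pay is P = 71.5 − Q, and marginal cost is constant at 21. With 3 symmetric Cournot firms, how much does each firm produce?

In a 3-firm Cournot equilibrium, symmetry and the first-order condition give q = (71.5 − 21)/(4) = 12.625. So Q = 37.875 and P = 33.625.

q_i = 12.625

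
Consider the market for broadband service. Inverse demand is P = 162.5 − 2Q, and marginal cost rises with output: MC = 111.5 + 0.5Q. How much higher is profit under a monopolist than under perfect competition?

Under competition P = MC: 162.5 − 2Q = 111.5 + 0.5Q ⇒ Q = 20.4, P = 121.7.
Profit = 121.7·20.4 − (111.5·20.4 + ½·0.5·20.4²) = 104.04.
The monopolist equates marginal revenue to marginal cost: 162.5 − 4Q = 111.5 + 0.5Q, so Q = 34/3. From demand, P = 839/6.
Profit = 839/6·34/3 − (111.5·34/3 + ½·0.5·(34/3)²) = 289.
Change in profit: 289 − 104.04 = 184.96.

π rises by 184.96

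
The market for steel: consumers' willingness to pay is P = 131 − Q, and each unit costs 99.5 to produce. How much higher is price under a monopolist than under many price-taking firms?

P rises by 15.75

Under competition P = MC = 99.5, so Q = (131 − 99.5)/1 = 31.5.
A monopolist chooses Q where MR = MC. MR = 131 − 2Q; setting this equal to 99.5 gives Q = 15.75 and P = 115.25.
Change in price: 115.25 − 99.5 = 15.75.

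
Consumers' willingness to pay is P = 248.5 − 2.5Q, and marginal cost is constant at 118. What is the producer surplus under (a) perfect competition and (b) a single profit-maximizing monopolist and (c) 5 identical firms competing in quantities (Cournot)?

Competition: PS = 0; Monopoly: PS = 1703.025; Cournot: PS = 946.125

Perfect competition: P = MC = 118, so 248.5 − 2.5Q = 118 and Q = 52.2.
PS = (118 − 118)·52.2 = 0.
A monopolist chooses Q where MR = MC. MR = 248.5 − 5Q; setting this equal to 118 gives Q = 26.1 and P = 183.25.
PS = (183.25 − 118)·26.1 = 1703.025.
In a 5-firm Cournot equilibrium, symmetry and the first-order condition give q = (248.5 − 118)/(15) = 8.7. So Q = 43.5 and P = 139.75.
PS = (139.75 − 118)·43.5 = 946.125.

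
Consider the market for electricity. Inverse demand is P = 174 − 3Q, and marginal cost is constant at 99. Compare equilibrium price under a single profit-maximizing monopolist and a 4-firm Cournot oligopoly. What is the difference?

Equilibrium price falls by 22.5

The monopolist equates marginal revenue to marginal cost: 174 − 6Q = 99, so Q = 12.5. From demand, P = 136.5.
Cournot with 4 identical firms: the symmetric best-response condition is 174 − 15q = 99. Each firm produces q = 5, total output Q = 20, price P = 114.
Change in equilibrium price: 114 − 136.5 = −22.5.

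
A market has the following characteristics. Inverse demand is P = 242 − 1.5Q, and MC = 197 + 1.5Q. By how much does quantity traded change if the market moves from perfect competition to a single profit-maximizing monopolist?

Quantity traded falls by 5

Under competition P = MC: 242 − 1.5Q = 197 + 1.5Q ⇒ Q = 15, P = 219.5.
Monopoly sets MR = MC: 242 − 3Q = 197 + 1.5Q ⇒ Q = 10, P = 242 − 1.5·10 = 227.
Change in quantity traded: 10 − 15 = −5.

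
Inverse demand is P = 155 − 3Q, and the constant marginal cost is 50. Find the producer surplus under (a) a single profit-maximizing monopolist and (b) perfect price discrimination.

Monopoly: PS = 918.75; Perfect PD: PS = 1837.5

A monopolist chooses Q where MR = MC. MR = 155 − 6Q; setting this equal to 50 gives Q = 17.5 and P = 102.5.
PS = (102.5 − 50)·17.5 = 918.75.
Under first-degree price discrimination the firm charges each unit its demand price and produces up to where P = MC, i.e. Q = 35. Consumer surplus is zero; producer surplus equals total surplus.
PS = ½·(155 − 50)·35 = 1837.5.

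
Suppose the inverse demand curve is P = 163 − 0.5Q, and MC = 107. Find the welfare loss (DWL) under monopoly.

Competitive firms price at marginal cost: P = 107, giving Q = 112.
Monopoly sets MR = MC: 163 − Q = 107 ⇒ Q = 56, P = 163 − 0.5·56 = 135.
DWL is the triangle between Q = 56 and Q = 112: ½·(112 − 56)·(135 − 107) = 784.

DWL = 784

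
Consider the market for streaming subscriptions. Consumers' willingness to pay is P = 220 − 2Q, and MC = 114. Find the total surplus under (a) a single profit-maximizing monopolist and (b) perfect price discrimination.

The monopolist equates marginal revenue to marginal cost: 220 − 4Q = 114, so Q = 26.5. From demand, P = 167.
CS = ½·(220 − 167)·26.5 = 702.25; PS = (167 − 114)·26.5 = 1404.5; TS = 2106.75.
A perfectly discriminating monopolist sells every unit with P(Q) ≥ MC(Q), so output equals the competitive quantity Q = 53. Each buyer pays their reservation price, so CS = 0 and the firm captures all surplus.
TS = 2809 (equal to competitive TS).

Monopoly: TS = 2106.75; Perfect PD: TS = 2809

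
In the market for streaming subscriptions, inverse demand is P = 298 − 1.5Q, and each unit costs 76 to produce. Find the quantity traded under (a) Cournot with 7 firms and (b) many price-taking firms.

Cournot: Q = 129.5; Competition: Q = 148

With 7 symmetric Cournot firms, each firm's FOC gives 298 − 12q = 76, so q = 18.5, Q = 7·18.5 = 129.5, and P = 103.75.
Under competition P = MC = 76, so Q = (298 − 76)/1.5 = 148.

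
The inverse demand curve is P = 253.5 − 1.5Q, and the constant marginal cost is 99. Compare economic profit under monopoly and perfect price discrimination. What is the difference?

Monopoly sets MR = MC: 253.5 − 3Q = 99 ⇒ Q = 51.5, P = 253.5 − 1.5·51.5 = 176.25.
Profit = (176.25 − 99)·51.5 = 3978.375.
Under first-degree price discrimination the firm charges each unit its demand price and produces up to where P = MC, i.e. Q = 103. Consumer surplus is zero; producer surplus equals total surplus.
PS equals the full surplus area, 7956.75. Profit = 7956.75 = 7956.75.
Change in economic profit: 7956.75 − 3978.375 = 3978.375.

π rises by 3978.375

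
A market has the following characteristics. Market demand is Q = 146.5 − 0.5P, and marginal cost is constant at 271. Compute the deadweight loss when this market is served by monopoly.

DWL = 30.25

Inverting demand: P = 293 − 2Q.
Competitive firms price at marginal cost: P = 271, giving Q = 11.
A monopolist chooses Q where MR = MC. MR = 293 − 4Q; setting this equal to 271 gives Q = 5.5 and P = 282.
DWL is the triangle between Q = 5.5 and Q = 11: ½·(11 − 5.5)·(282 − 271) = 30.25.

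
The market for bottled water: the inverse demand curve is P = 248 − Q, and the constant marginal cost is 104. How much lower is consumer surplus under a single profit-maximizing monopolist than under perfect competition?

Competitive firms price at marginal cost: P = 104, giving Q = 144.
CS = ½·(248 − 104)·144 = 10368.
The monopolist equates marginal revenue to marginal cost: 248 − 2Q = 104, so Q = 72. From demand, P = 176.
CS = ½·(248 − 176)·72 = 2592.
Change in consumer surplus: 2592 − 10368 = −7776.

CS falls by 7776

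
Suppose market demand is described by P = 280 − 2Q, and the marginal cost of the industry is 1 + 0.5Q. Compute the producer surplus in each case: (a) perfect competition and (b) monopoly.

Competition: PS = 3113.64; Monopoly: PS = 8649

Under competition P = MC: 280 − 2Q = 1 + 0.5Q ⇒ Q = 111.6, P = 56.8.
PS = P·Q − VC(Q) = 56.8·111.6 − (1·111.6 + ½·0.5·111.6²) = 3113.64.
A monopolist chooses Q where MR = MC. MR = 280 − 4Q; setting this equal to 1 + 0.5Q gives Q = 62 and P = 156.
PS = P·Q − VC(Q) = 156·62 − (1·62 + ½·0.5·62²) = 8649.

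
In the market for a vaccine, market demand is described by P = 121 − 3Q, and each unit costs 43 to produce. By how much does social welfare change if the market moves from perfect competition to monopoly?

Perfect competition: P = MC = 43, so 121 − 3Q = 43 and Q = 26.
CS = ½·(121 − 43)·26 = 1014; PS = (43 − 43)·26 = 0; TS = 1014.
Monopoly sets MR = MC: 121 − 6Q = 43 ⇒ Q = 13, P = 121 − 3·13 = 82.
CS = ½·(121 − 82)·13 = 253.5; PS = (82 − 43)·13 = 507; TS = 760.5.
Change in social welfare: 760.5 − 1014 = −253.5.

Social welfare falls by 253.5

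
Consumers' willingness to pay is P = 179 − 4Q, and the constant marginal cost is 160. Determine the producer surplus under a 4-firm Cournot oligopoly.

PS = 14.44

Cournot with 4 identical firms: the symmetric best-response condition is 179 − 20q = 160. Each firm produces q = 0.95, total output Q = 3.8, price P = 163.8.
PS = (163.8 − 160)·3.8 = 14.44.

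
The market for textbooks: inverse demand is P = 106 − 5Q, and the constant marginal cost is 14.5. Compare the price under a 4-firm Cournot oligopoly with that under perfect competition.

Cournot: P = 32.8; Competition: P = 14.5

Cournot with 4 identical firms: the symmetric best-response condition is 106 − 25q = 14.5. Each firm produces q = 3.66, total output Q = 14.64, price P = 32.8.
Competitive firms price at marginal cost: P = 14.5, giving Q = 18.3.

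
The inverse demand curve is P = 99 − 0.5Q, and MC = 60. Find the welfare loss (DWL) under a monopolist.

Perfect competition: P = MC = 60, so 99 − 0.5Q = 60 and Q = 78.
The monopolist equates marginal revenue to marginal cost: 99 − Q = 60, so Q = 39. From demand, P = 79.5.
DWL is the triangle between Q = 39 and Q = 78: ½·(78 − 39)·(79.5 − 60) = 380.25.

DWL = 380.25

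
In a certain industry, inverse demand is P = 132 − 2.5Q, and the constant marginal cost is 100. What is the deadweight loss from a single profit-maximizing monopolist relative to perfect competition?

Competitive firms price at marginal cost: P = 100, giving Q = 12.8.
A monopolist chooses Q where MR = MC. MR = 132 − 5Q; setting this equal to 100 gives Q = 6.4 and P = 116.
DWL is the triangle between Q = 6.4 and Q = 12.8: ½·(12.8 − 6.4)·(116 − 100) = 51.2.

DWL = 51.2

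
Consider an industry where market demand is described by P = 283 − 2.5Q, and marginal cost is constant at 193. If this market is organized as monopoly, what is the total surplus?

TS = 1215

A monopolist chooses Q where MR = MC. MR = 283 − 5Q; setting this equal to 193 gives Q = 18 and P = 238.
CS = ½·(283 − 238)·18 = 405; PS = (238 − 193)·18 = 810; TS = 1215.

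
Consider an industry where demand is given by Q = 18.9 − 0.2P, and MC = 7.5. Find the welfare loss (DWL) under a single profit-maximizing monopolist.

Inverting demand: P = 94.5 − 5Q.
Competitive firms price at marginal cost: P = 7.5, giving Q = 17.4.
The monopolist equates marginal revenue to marginal cost: 94.5 − 10Q = 7.5, so Q = 8.7. From demand, P = 51.
DWL is the triangle between Q = 8.7 and Q = 17.4: ½·(17.4 − 8.7)·(51 − 7.5) = 189.225.

DWL = 189.225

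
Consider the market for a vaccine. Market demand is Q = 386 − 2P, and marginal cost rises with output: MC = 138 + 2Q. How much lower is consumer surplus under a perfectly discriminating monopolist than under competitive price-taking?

Consumer surplus falls by 121

Inverting demand: P = 193 − 0.5Q.
Under competition P = MC: 193 − 0.5Q = 138 + 2Q ⇒ Q = 22, P = 182.
CS = ½·(193 − 182)·22 = 121.
With perfect price discrimination, output is the efficient level Q = 22 (where demand meets MC), but every buyer pays their willingness to pay: CS = 0 and PS = total surplus.
CS = 0.
Change in consumer surplus: 0 − 121 = −121.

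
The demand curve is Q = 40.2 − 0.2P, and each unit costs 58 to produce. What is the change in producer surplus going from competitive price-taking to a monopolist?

Producer surplus rises by 1022.45

Inverting demand: P = 201 − 5Q.
Competitive firms price at marginal cost: P = 58, giving Q = 28.6.
PS = (58 − 58)·28.6 = 0.
A monopolist chooses Q where MR = MC. MR = 201 − 10Q; setting this equal to 58 gives Q = 14.3 and P = 129.5.
PS = (129.5 − 58)·14.3 = 1022.45.
Change in producer surplus: 1022.45 − 0 = 1022.45.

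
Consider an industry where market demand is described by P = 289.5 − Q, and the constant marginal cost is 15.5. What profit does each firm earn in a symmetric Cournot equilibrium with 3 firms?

π_i = 4692.25

Cournot with 3 identical firms: the symmetric best-response condition is 289.5 − 4q = 15.5. Each firm produces q = 68.5, total output Q = 205.5, price P = 84.
Each firm's profit = (84 − 15.5)·68.5 = 4692.25.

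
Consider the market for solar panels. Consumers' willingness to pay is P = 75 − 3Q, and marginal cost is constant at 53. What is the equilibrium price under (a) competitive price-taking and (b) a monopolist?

Under competition P = MC = 53, so Q = (75 − 53)/3 = 22/3.
Monopoly sets MR = MC: 75 − 6Q = 53 ⇒ Q = 11/3, P = 75 − 3·11/3 = 64.

Competition: P = 53; Monopoly: P = 64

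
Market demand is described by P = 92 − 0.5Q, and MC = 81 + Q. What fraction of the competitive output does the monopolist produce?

The monopolist equates marginal revenue to marginal cost: 92 − Q = 81 + Q, so Q = 5.5. From demand, P = 89.25.
Under competition P = MC: 92 − 0.5Q = 81 + Q ⇒ Q = 22/3, P = 265/3.
Ratio Q_m/Q_c = 5.5/(22/3) = 0.75.

Q_m/Q_c = 0.75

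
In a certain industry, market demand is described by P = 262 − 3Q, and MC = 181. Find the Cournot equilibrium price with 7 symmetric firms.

P = 191.125

With 7 symmetric Cournot firms, each firm's FOC gives 262 − 24q = 181, so q = 3.375, Q = 7·3.375 = 23.625, and P = 191.125.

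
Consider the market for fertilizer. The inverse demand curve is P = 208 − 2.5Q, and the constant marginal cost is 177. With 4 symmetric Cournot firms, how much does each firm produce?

q_i = 2.48

In a 4-firm Cournot equilibrium, symmetry and the first-order condition give q = (208 − 177)/(12.5) = 2.48. So Q = 9.92 and P = 183.2.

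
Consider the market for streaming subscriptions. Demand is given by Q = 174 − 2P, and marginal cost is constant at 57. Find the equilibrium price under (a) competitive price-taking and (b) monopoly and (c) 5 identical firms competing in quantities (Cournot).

Inverting demand: P = 87 − 0.5Q.
Under competition P = MC = 57, so Q = (87 − 57)/0.5 = 60.
The monopolist equates marginal revenue to marginal cost: 87 − Q = 57, so Q = 30. From demand, P = 72.
With 5 symmetric Cournot firms, each firm's FOC gives 87 − 3q = 57, so q = 10, Q = 5·10 = 50, and P = 62.

Competition: P = 57; Monopoly: P = 72; Cournot: P = 62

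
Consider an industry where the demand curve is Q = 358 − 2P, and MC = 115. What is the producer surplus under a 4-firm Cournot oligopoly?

Inverting demand: P = 179 − 0.5Q.
In a 4-firm Cournot equilibrium, symmetry and the first-order condition give q = (179 − 115)/(2.5) = 25.6. So Q = 102.4 and P = 127.8.
PS = (127.8 − 115)·102.4 = 1310.72.

PS = 1310.72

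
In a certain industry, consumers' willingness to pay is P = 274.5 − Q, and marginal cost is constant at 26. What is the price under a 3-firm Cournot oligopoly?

P = 88.125

Cournot with 3 identical firms: the symmetric best-response condition is 274.5 − 4q = 26. Each firm produces q = 62.125, total output Q = 186.375, price P = 88.125.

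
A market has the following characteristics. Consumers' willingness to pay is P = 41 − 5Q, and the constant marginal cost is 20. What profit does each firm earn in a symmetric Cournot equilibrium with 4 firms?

In a 4-firm Cournot equilibrium, symmetry and the first-order condition give q = (41 − 20)/(25) = 0.84. So Q = 3.36 and P = 24.2.
Each firm's profit = (24.2 − 20)·0.84 = 3.528.

π_i = 3.528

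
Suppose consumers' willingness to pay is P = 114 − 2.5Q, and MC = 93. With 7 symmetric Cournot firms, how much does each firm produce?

q_i = 1.05

With 7 symmetric Cournot firms, each firm's FOC gives 114 − 20q = 93, so q = 1.05, Q = 7·1.05 = 7.35, and P = 95.625.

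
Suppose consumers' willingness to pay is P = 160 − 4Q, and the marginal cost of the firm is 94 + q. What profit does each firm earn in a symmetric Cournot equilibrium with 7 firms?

In a 7-firm Cournot equilibrium, symmetry and the first-order condition give q = (160 − 94)/(33) = 2. So Q = 14 and P = 104.
Each firm's profit = 104·2 − (94·2 + ½·1·2²) = 18.

π_i = 18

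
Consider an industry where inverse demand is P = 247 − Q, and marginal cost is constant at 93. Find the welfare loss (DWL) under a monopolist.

Perfect competition: P = MC = 93, so 247 − Q = 93 and Q = 154.
A monopolist chooses Q where MR = MC. MR = 247 − 2Q; setting this equal to 93 gives Q = 77 and P = 170.
DWL is the triangle between Q = 77 and Q = 154: ½·(154 − 77)·(170 − 93) = 2964.5.

DWL = 2964.5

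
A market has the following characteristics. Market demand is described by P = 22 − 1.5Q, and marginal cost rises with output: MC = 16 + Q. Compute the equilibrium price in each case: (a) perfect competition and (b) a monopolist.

Competition: P = 18.4; Monopoly: P = 19.75

Under competition P = MC: 22 − 1.5Q = 16 + Q ⇒ Q = 2.4, P = 18.4.
Monopoly sets MR = MC: 22 − 3Q = 16 + Q ⇒ Q = 1.5, P = 22 − 1.5·1.5 = 19.75.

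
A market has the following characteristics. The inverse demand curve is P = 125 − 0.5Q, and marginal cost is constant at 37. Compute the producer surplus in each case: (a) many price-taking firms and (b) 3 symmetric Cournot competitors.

Competitive firms price at marginal cost: P = 37, giving Q = 176.
PS = (37 − 37)·176 = 0.
Cournot with 3 identical firms: the symmetric best-response condition is 125 − 2q = 37. Each firm produces q = 44, total output Q = 132, price P = 59.
PS = (59 − 37)·132 = 2904.

Competition: PS = 0; Cournot: PS = 2904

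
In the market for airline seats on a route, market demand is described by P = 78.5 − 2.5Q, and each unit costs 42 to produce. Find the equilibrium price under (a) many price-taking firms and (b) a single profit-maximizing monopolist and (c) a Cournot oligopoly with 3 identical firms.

Competition: P = 42; Monopoly: P = 60.25; Cournot: P = 51.125

Perfect competition: P = MC = 42, so 78.5 − 2.5Q = 42 and Q = 14.6.
Monopoly sets MR = MC: 78.5 − 5Q = 42 ⇒ Q = 7.3, P = 78.5 − 2.5·7.3 = 60.25.
In a 3-firm Cournot equilibrium, symmetry and the first-order condition give q = (78.5 − 42)/(10) = 3.65. So Q = 10.95 and P = 51.125.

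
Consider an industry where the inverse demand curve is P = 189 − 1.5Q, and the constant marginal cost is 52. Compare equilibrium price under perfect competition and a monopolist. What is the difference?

Perfect competition: P = MC = 52, so 189 − 1.5Q = 52 and Q = 274/3.
Monopoly sets MR = MC: 189 − 3Q = 52 ⇒ Q = 137/3, P = 189 − 1.5·137/3 = 120.5.
Change in equilibrium price: 120.5 − 52 = 68.5.

P rises by 68.5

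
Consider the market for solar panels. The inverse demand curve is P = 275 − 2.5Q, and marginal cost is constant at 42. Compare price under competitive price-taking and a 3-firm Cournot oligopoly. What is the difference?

Perfect competition: P = MC = 42, so 275 − 2.5Q = 42 and Q = 93.2.
With 3 symmetric Cournot firms, each firm's FOC gives 275 − 10q = 42, so q = 23.3, Q = 3·23.3 = 69.9, and P = 100.25.
Change in price: 100.25 − 42 = 58.25.

P rises by 58.25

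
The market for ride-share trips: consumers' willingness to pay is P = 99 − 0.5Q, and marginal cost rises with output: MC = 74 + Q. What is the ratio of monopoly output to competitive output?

The monopolist equates marginal revenue to marginal cost: 99 − Q = 74 + Q, so Q = 12.5. From demand, P = 92.75.
Competitive equilibrium sets price equal to marginal cost: 99 − 0.5Q = 74 + Q, so Q = 50/3 and P = 272/3.
Ratio Q_m/Q_c = 12.5/(50/3) = 0.75.

Q_m/Q_c = 0.75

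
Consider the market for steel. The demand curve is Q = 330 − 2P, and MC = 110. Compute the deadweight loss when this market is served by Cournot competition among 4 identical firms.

Inverting demand: P = 165 − 0.5Q.
Under competition P = MC = 110, so Q = (165 − 110)/0.5 = 110.
In a 4-firm Cournot equilibrium, symmetry and the first-order condition give q = (165 − 110)/(2.5) = 22. So Q = 88 and P = 121.
DWL is the triangle between Q = 88 and Q = 110: ½·(110 − 88)·(121 − 110) = 121.

DWL = 121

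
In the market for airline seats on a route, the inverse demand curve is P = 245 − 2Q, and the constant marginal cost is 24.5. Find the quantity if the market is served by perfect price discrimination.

With perfect price discrimination, output is the efficient level Q = 110.25 (where demand meets MC), but every buyer pays their willingness to pay: CS = 0 and PS = total surplus.

Q = 110.25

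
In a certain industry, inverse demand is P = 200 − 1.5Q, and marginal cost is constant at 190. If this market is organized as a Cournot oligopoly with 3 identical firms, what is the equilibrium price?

P = 192.5

In a 3-firm Cournot equilibrium, symmetry and the first-order condition give q = (200 − 190)/(6) = 5/3. So Q = 5 and P = 192.5.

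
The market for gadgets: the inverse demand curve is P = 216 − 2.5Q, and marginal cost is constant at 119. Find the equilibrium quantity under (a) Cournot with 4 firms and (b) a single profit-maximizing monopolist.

Cournot: Q = 31.04; Monopoly: Q = 19.4

Cournot with 4 identical firms: the symmetric best-response condition is 216 − 12.5q = 119. Each firm produces q = 7.76, total output Q = 31.04, price P = 138.4.
The monopolist equates marginal revenue to marginal cost: 216 − 5Q = 119, so Q = 19.4. From demand, P = 167.5.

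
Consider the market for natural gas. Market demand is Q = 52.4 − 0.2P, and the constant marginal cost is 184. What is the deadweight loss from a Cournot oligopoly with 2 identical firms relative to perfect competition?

Inverting demand: P = 262 − 5Q.
Under competition P = MC = 184, so Q = (262 − 184)/5 = 15.6.
In a 2-firm Cournot equilibrium, symmetry and the first-order condition give q = (262 − 184)/(15) = 5.2. So Q = 10.4 and P = 210.
DWL is the triangle between Q = 10.4 and Q = 15.6: ½·(15.6 − 10.4)·(210 − 184) = 67.6.

DWL = 67.6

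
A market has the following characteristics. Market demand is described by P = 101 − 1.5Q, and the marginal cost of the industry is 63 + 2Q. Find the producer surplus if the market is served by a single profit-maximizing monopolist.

PS = 144.4

The monopolist equates marginal revenue to marginal cost: 101 − 3Q = 63 + 2Q, so Q = 7.6. From demand, P = 89.6.
PS = P·Q − VC(Q) = 89.6·7.6 − (63·7.6 + ½·2·7.6²) = 144.4.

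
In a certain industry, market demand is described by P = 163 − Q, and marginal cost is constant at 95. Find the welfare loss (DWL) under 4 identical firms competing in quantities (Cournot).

Perfect competition: P = MC = 95, so 163 − Q = 95 and Q = 68.
Cournot with 4 identical firms: the symmetric best-response condition is 163 − 5q = 95. Each firm produces q = 13.6, total output Q = 54.4, price P = 108.6.
DWL is the triangle between Q = 54.4 and Q = 68: ½·(68 − 54.4)·(108.6 − 95) = 92.48.

DWL = 92.48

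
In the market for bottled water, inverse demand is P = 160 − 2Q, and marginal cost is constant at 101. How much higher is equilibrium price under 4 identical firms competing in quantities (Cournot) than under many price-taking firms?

Competitive firms price at marginal cost: P = 101, giving Q = 29.5.
With 4 symmetric Cournot firms, each firm's FOC gives 160 − 10q = 101, so q = 5.9, Q = 4·5.9 = 23.6, and P = 112.8.
Change in equilibrium price: 112.8 − 101 = 11.8.

Equilibrium price rises by 11.8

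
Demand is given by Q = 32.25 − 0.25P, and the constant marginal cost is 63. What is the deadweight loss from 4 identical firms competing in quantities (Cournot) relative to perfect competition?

Inverting demand: P = 129 − 4Q.
Perfect competition: P = MC = 63, so 129 − 4Q = 63 and Q = 16.5.
In a 4-firm Cournot equilibrium, symmetry and the first-order condition give q = (129 − 63)/(20) = 3.3. So Q = 13.2 and P = 76.2.
DWL is the triangle between Q = 13.2 and Q = 16.5: ½·(16.5 − 13.2)·(76.2 − 63) = 21.78.

DWL = 21.78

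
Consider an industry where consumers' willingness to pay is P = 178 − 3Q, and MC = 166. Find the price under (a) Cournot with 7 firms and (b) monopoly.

Cournot: P = 167.5; Monopoly: P = 172

In a 7-firm Cournot equilibrium, symmetry and the first-order condition give q = (178 − 166)/(24) = 0.5. So Q = 3.5 and P = 167.5.
The monopolist equates marginal revenue to marginal cost: 178 − 6Q = 166, so Q = 2. From demand, P = 172.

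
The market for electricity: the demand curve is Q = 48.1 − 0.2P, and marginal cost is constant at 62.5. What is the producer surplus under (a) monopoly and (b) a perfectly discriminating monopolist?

Inverting demand: P = 240.5 − 5Q.
The monopolist equates marginal revenue to marginal cost: 240.5 − 10Q = 62.5, so Q = 17.8. From demand, P = 151.5.
PS = (151.5 − 62.5)·17.8 = 1584.2.
With perfect price discrimination, output is the efficient level Q = 35.6 (where demand meets MC), but every buyer pays their willingness to pay: CS = 0 and PS = total surplus.
PS = ½·(240.5 − 62.5)·35.6 = 3168.4.

Monopoly: PS = 1584.2; Perfect PD: PS = 3168.4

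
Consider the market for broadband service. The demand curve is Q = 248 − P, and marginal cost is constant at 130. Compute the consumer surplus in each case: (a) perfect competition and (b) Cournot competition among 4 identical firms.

Inverting demand: P = 248 − Q.
Under competition P = MC = 130, so Q = (248 − 130)/1 = 118.
CS = ½·(248 − 130)·118 = 6962.
In a 4-firm Cournot equilibrium, symmetry and the first-order condition give q = (248 − 130)/(5) = 23.6. So Q = 94.4 and P = 153.6.
CS = ½·(248 − 153.6)·94.4 = 4455.68.

Competition: CS = 6962; Cournot: CS = 4455.68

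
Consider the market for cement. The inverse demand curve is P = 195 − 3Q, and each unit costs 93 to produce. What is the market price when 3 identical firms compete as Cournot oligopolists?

P = 118.5

With 3 symmetric Cournot firms, each firm's FOC gives 195 − 12q = 93, so q = 8.5, Q = 3·8.5 = 25.5, and P = 118.5.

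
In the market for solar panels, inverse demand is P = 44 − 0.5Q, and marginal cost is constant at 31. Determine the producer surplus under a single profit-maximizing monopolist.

PS = 84.5

Monopoly sets MR = MC: 44 − Q = 31 ⇒ Q = 13, P = 44 − 0.5·13 = 37.5.
PS = (37.5 − 31)·13 = 84.5.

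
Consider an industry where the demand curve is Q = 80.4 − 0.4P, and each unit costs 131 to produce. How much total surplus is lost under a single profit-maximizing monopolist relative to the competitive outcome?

Inverting demand: P = 201 − 2.5Q.
Perfect competition: P = MC = 131, so 201 − 2.5Q = 131 and Q = 28.
A monopolist chooses Q where MR = MC. MR = 201 − 5Q; setting this equal to 131 gives Q = 14 and P = 166.
DWL is the triangle between Q = 14 and Q = 28: ½·(28 − 14)·(166 − 131) = 245.

DWL = 245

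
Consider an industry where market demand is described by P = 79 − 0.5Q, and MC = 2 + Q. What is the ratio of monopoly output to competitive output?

Q_m/Q_c = 0.75

A monopolist chooses Q where MR = MC. MR = 79 − Q; setting this equal to 2 + Q gives Q = 38.5 and P = 59.75.
Competitive equilibrium sets price equal to marginal cost: 79 − 0.5Q = 2 + Q, so Q = 154/3 and P = 160/3.
Ratio Q_m/Q_c = 38.5/(154/3) = 0.75.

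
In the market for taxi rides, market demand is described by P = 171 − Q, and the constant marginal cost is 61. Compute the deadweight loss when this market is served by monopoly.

DWL = 1512.5

Perfect competition: P = MC = 61, so 171 − Q = 61 and Q = 110.
The monopolist equates marginal revenue to marginal cost: 171 − 2Q = 61, so Q = 55. From demand, P = 116.
DWL is the triangle between Q = 55 and Q = 110: ½·(110 − 55)·(116 − 61) = 1512.5.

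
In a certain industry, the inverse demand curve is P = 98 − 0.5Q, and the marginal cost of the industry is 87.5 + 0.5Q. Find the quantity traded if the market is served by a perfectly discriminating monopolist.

Q = 10.5

With perfect price discrimination, output is the efficient level Q = 10.5 (where demand meets MC), but every buyer pays their willingness to pay: CS = 0 and PS = total surplus.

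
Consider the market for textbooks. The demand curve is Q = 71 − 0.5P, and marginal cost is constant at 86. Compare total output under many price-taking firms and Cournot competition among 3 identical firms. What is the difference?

Inverting demand: P = 142 − 2Q.
Under competition P = MC = 86, so Q = (142 − 86)/2 = 28.
With 3 symmetric Cournot firms, each firm's FOC gives 142 − 8q = 86, so q = 7, Q = 3·7 = 21, and P = 100.
Change in total output: 21 − 28 = −7.

Total output falls by 7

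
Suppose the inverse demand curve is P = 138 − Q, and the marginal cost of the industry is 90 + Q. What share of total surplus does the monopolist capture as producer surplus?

The monopolist equates marginal revenue to marginal cost: 138 − 2Q = 90 + Q, so Q = 16. From demand, P = 122.
CS = ½·(138 − 122)·16 = 128.
PS = P·Q − VC(Q) = 122·16 − (90·16 + ½·1·16²) = 384.
Share captured = PS/TS = 384/512 = 0.75.

PS/TS = 0.75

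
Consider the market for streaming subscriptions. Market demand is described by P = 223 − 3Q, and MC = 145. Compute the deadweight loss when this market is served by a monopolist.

DWL = 253.5

Perfect competition: P = MC = 145, so 223 − 3Q = 145 and Q = 26.
The monopolist equates marginal revenue to marginal cost: 223 − 6Q = 145, so Q = 13. From demand, P = 184.
DWL is the triangle between Q = 13 and Q = 26: ½·(26 − 13)·(184 − 145) = 253.5.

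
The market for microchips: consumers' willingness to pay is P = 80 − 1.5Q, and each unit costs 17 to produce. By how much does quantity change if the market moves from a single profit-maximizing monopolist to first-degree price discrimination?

Quantity rises by 21

Monopoly sets MR = MC: 80 − 3Q = 17 ⇒ Q = 21, P = 80 − 1.5·21 = 48.5.
With perfect price discrimination, output is the efficient level Q = 42 (where demand meets MC), but every buyer pays their willingness to pay: CS = 0 and PS = total surplus.
Change in quantity: 42 − 21 = 21.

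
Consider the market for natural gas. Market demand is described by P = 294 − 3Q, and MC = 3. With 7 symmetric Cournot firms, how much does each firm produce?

q_i = 12.125

Cournot with 7 identical firms: the symmetric best-response condition is 294 − 24q = 3. Each firm produces q = 12.125, total output Q = 84.875, price P = 39.375.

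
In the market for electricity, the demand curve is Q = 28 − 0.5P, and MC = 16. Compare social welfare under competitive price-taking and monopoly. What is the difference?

Inverting demand: P = 56 − 2Q.
Under competition P = MC = 16, so Q = (56 − 16)/2 = 20.
CS = ½·(56 − 16)·20 = 400; PS = (16 − 16)·20 = 0; TS = 400.
The monopolist equates marginal revenue to marginal cost: 56 − 4Q = 16, so Q = 10. From demand, P = 36.
CS = ½·(56 − 36)·10 = 100; PS = (36 − 16)·10 = 200; TS = 300.
Change in social welfare: 300 − 400 = −100.

TS falls by 100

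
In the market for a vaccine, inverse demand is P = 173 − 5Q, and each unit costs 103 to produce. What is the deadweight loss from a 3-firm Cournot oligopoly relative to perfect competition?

DWL = 30.625

Under competition P = MC = 103, so Q = (173 − 103)/5 = 14.
Cournot with 3 identical firms: the symmetric best-response condition is 173 − 20q = 103. Each firm produces q = 3.5, total output Q = 10.5, price P = 120.5.
DWL is the triangle between Q = 10.5 and Q = 14: ½·(14 − 10.5)·(120.5 − 103) = 30.625.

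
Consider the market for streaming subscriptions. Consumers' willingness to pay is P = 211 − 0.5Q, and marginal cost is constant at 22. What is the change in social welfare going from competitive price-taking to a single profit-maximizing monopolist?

Social welfare falls by 8930.25

Under competition P = MC = 22, so Q = (211 − 22)/0.5 = 378.
CS = ½·(211 − 22)·378 = 35721; PS = (22 − 22)·378 = 0; TS = 35721.
The monopolist equates marginal revenue to marginal cost: 211 − Q = 22, so Q = 189. From demand, P = 116.5.
CS = ½·(211 − 116.5)·189 = 8930.25; PS = (116.5 − 22)·189 = 17860.5; TS = 26790.75.
Change in social welfare: 26790.75 − 35721 = −8930.25.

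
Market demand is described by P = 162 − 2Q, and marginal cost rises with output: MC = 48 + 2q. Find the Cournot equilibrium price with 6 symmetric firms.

P = 76.5

Cournot with 6 identical firms: the symmetric best-response condition is 162 − 14q = 48 + 2q. Each firm produces q = 7.125, total output Q = 42.75, price P = 76.5.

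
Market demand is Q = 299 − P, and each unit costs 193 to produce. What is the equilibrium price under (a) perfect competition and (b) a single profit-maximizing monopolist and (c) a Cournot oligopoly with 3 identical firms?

Inverting demand: P = 299 − Q.
Perfect competition: P = MC = 193, so 299 − Q = 193 and Q = 106.
A monopolist chooses Q where MR = MC. MR = 299 − 2Q; setting this equal to 193 gives Q = 53 and P = 246.
In a 3-firm Cournot equilibrium, symmetry and the first-order condition give q = (299 − 193)/(4) = 26.5. So Q = 79.5 and P = 219.5.

Competition: P = 193; Monopoly: P = 246; Cournot: P = 219.5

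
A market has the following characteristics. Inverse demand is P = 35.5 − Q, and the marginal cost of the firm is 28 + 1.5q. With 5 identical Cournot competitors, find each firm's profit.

With 5 symmetric Cournot firms, each firm's FOC gives 35.5 − 6q = 28 + 1.5q, so q = 1, Q = 5·1 = 5, and P = 30.5.
Each firm's profit = 30.5·1 − (28·1 + ½·1.5·1²) = 1.75.

π_i = 1.75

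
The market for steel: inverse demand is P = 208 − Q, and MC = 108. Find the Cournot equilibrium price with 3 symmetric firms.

With 3 symmetric Cournot firms, each firm's FOC gives 208 − 4q = 108, so q = 25, Q = 3·25 = 75, and P = 133.

P = 133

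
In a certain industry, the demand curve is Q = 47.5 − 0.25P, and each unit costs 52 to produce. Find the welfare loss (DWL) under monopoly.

DWL = 595.125

Inverting demand: P = 190 − 4Q.
Perfect competition: P = MC = 52, so 190 − 4Q = 52 and Q = 34.5.
The monopolist equates marginal revenue to marginal cost: 190 − 8Q = 52, so Q = 17.25. From demand, P = 121.
DWL is the triangle between Q = 17.25 and Q = 34.5: ½·(34.5 − 17.25)·(121 − 52) = 595.125.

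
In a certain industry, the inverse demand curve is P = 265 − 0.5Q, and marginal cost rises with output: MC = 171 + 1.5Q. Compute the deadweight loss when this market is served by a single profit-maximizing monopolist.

DWL = 88.36

Under competition P = MC: 265 − 0.5Q = 171 + 1.5Q ⇒ Q = 47, P = 241.5.
Monopoly sets MR = MC: 265 − Q = 171 + 1.5Q ⇒ Q = 37.6, P = 265 − 0.5·37.6 = 246.2.
CS = ½·(265 − 241.5)·47 = 552.25; PS = (241.5·47 − 171·47 − ½·1.5·47²) = 1656.75; TS = 2209.
CS = ½·(265 − 246.2)·37.6 = 353.44; PS = (246.2·37.6 − 171·37.6 − ½·1.5·37.6²) = 1767.2; TS = 2120.64.
DWL = 2209 − 2120.64 = 88.36.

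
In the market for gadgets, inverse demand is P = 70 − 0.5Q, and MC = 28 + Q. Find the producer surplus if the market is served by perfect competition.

PS = 392

Competitive equilibrium sets price equal to marginal cost: 70 − 0.5Q = 28 + Q, so Q = 28 and P = 56.
PS = P·Q − VC(Q) = 56·28 − (28·28 + ½·1·28²) = 392.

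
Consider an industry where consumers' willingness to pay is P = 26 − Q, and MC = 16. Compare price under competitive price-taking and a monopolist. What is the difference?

Perfect competition: P = MC = 16, so 26 − Q = 16 and Q = 10.
The monopolist equates marginal revenue to marginal cost: 26 − 2Q = 16, so Q = 5. From demand, P = 21.
Change in price: 21 − 16 = 5.

Price rises by 5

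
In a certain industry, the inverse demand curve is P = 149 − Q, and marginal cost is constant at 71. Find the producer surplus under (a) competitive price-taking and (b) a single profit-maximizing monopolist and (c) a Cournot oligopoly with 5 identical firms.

Competitive firms price at marginal cost: P = 71, giving Q = 78.
PS = (71 − 71)·78 = 0.
The monopolist equates marginal revenue to marginal cost: 149 − 2Q = 71, so Q = 39. From demand, P = 110.
PS = (110 − 71)·39 = 1521.
Cournot with 5 identical firms: the symmetric best-response condition is 149 − 6q = 71. Each firm produces q = 13, total output Q = 65, price P = 84.
PS = (84 − 71)·65 = 845.

Competition: PS = 0; Monopoly: PS = 1521; Cournot: PS = 845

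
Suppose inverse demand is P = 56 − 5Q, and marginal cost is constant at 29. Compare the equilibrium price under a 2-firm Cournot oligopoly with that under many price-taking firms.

In a 2-firm Cournot equilibrium, symmetry and the first-order condition give q = (56 − 29)/(15) = 1.8. So Q = 3.6 and P = 38.
Competitive firms price at marginal cost: P = 29, giving Q = 5.4.

Cournot: P = 38; Competition: P = 29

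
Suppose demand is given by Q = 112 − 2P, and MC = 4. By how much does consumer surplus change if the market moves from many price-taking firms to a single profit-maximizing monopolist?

Consumer surplus falls by 2028

Inverting demand: P = 56 − 0.5Q.
Perfect competition: P = MC = 4, so 56 − 0.5Q = 4 and Q = 104.
CS = ½·(56 − 4)·104 = 2704.
A monopolist chooses Q where MR = MC. MR = 56 − Q; setting this equal to 4 gives Q = 52 and P = 30.
CS = ½·(56 − 30)·52 = 676.
Change in consumer surplus: 676 − 2704 = −2028.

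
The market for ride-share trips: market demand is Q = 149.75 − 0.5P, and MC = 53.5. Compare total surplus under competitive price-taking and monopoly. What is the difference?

TS falls by 3782.25

Inverting demand: P = 299.5 − 2Q.
Under competition P = MC = 53.5, so Q = (299.5 − 53.5)/2 = 123.
CS = ½·(299.5 − 53.5)·123 = 15129; PS = (53.5 − 53.5)·123 = 0; TS = 15129.
A monopolist chooses Q where MR = MC. MR = 299.5 − 4Q; setting this equal to 53.5 gives Q = 61.5 and P = 176.5.
CS = ½·(299.5 − 176.5)·61.5 = 3782.25; PS = (176.5 − 53.5)·61.5 = 7564.5; TS = 11346.75.
Change in total surplus: 11346.75 − 15129 = −3782.25.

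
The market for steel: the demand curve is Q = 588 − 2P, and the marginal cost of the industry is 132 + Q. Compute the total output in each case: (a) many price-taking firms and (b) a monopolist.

Competition: Q = 108; Monopoly: Q = 81

Inverting demand: P = 294 − 0.5Q.
Competitive equilibrium sets price equal to marginal cost: 294 − 0.5Q = 132 + Q, so Q = 108 and P = 240.
Monopoly sets MR = MC: 294 − Q = 132 + Q ⇒ Q = 81, P = 294 − 0.5·81 = 253.5.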